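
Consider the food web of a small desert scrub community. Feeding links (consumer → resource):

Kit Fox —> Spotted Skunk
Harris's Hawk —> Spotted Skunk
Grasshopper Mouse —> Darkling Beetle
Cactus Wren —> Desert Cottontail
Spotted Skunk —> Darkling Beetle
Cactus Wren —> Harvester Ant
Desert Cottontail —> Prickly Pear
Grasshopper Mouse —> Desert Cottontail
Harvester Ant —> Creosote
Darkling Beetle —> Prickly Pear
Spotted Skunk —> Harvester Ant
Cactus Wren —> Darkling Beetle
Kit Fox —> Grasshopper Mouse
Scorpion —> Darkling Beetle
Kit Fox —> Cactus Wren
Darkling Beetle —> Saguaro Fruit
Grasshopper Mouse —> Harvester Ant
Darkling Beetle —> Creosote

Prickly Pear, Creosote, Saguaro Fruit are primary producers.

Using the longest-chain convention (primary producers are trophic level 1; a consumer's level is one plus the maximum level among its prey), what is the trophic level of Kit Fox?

Trophic level 4

Creosote is a producer → level 1.
Harvester Ant eats Creosote → level 2.
Spotted Skunk eats Harvester Ant (level 2); other prey at levels: Darkling Beetle 2 → level 3.
Kit Fox eats Spotted Skunk (level 3); other prey at levels: Cactus Wren 3, Grasshopper Mouse 3 → level 4.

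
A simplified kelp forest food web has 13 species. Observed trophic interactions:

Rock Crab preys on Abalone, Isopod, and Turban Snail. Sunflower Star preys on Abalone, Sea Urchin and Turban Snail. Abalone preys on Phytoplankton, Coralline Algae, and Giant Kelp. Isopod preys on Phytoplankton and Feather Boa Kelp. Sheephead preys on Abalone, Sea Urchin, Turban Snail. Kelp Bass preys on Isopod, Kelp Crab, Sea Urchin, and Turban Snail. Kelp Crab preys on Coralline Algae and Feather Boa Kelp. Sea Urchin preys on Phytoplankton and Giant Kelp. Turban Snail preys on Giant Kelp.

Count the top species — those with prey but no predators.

Top species (has prey, but nothing eats it): Kelp Bass, Sunflower Star, Sheephead, Rock Crab.
Count: 4.

4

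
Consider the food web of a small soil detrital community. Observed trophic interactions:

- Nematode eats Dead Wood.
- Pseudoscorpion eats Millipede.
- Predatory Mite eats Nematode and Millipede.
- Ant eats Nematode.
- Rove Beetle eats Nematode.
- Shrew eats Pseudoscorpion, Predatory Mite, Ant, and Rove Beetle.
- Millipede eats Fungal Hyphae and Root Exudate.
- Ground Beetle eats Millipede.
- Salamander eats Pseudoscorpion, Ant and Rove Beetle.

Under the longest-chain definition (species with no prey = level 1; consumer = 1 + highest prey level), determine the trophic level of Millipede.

Trophic level 2

Root Exudate has no prey (basal) → level 1.
Millipede eats Root Exudate (level 1); other prey at levels: Fungal Hyphae 1 → level 2.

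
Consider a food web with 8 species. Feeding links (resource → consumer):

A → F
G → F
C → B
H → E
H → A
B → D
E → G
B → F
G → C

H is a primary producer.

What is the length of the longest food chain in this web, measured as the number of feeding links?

5 links

One longest chain: H → E → G → C → B → F.
It has 6 species and 5 links.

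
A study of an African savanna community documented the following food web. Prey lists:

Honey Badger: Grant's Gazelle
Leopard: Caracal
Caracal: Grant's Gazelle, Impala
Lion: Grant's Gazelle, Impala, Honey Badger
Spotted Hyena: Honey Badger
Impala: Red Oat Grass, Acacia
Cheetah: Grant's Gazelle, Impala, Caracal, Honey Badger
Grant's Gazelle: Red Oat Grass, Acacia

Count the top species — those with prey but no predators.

Top species (has prey, but nothing eats it): Lion, Leopard, Spotted Hyena, Cheetah.
Count: 4.

4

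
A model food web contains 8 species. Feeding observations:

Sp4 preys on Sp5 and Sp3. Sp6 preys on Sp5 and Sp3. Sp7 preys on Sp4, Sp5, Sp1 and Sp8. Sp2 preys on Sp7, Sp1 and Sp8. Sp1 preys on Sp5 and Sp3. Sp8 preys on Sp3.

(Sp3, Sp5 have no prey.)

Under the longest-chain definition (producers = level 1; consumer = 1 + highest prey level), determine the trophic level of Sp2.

Sp3 is a producer → level 1.
Sp1 eats Sp3 (level 1); other prey at levels: Sp5 1 → level 2.
Sp7 eats Sp1 (level 2); other prey at levels: Sp5 1, Sp4 2, Sp8 2 → level 3.
Sp2 eats Sp7 (level 3); other prey at levels: Sp1 2, Sp8 2 → level 4.

Trophic level 4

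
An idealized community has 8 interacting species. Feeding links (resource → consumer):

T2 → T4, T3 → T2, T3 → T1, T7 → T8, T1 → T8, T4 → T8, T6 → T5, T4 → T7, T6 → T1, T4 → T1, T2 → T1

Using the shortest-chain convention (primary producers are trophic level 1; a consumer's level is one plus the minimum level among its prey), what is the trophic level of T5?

Trophic level 2

T6 is a producer → level 1.
T5 eats T6 → level 2.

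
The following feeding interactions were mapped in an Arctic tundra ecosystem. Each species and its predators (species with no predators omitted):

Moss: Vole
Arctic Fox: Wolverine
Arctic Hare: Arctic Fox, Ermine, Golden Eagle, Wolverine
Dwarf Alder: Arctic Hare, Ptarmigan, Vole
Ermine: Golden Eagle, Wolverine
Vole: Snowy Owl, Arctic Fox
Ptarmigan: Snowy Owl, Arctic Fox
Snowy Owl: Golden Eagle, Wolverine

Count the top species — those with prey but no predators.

2

Top species (has prey, but nothing eats it): Golden Eagle, Wolverine.
Count: 2.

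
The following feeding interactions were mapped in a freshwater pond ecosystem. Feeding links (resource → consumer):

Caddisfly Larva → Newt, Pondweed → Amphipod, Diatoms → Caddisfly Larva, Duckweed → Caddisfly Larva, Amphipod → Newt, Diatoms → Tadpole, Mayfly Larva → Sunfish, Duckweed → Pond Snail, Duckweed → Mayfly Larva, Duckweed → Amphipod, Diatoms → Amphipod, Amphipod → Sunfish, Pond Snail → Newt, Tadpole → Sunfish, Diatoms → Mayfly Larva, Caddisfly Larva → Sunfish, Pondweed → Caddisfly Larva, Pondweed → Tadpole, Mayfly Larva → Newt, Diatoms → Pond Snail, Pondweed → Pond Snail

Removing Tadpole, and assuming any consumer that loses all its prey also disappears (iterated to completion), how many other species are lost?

Remove Tadpole.
Every predator of it retains at least one other prey: Sunfish still has Caddisfly Larva, Mayfly Larva, Amphipod.
No consumer loses all prey, so no secondary extinctions occur.

0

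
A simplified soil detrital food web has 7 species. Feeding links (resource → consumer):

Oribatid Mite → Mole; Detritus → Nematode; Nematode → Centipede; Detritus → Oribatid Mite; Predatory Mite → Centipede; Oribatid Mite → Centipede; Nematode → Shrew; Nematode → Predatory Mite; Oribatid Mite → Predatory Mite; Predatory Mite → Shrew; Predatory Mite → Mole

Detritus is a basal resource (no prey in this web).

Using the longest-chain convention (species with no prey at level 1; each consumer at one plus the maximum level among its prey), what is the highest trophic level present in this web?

Basal resources (level 1): Detritus.
Detritus → Nematode → Predatory Mite → Shrew gives Shrew level 4.
No species has a prey at level 4, so no species reaches level 5.

4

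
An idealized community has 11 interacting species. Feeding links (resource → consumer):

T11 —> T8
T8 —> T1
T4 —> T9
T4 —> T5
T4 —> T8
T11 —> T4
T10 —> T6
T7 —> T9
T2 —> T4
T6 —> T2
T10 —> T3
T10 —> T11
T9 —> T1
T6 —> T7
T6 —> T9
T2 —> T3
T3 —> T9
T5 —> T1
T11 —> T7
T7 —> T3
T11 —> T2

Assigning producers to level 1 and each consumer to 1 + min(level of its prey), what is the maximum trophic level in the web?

Producers (level 1): T10.
Following each consumer down to its lowest-level prey: T10 → T11 → T4 → T5 (levels 1 through 4).
All prey of T5 (T4 3) are at level 3 or above, so T5 is at level 1 + 3 = 4.
Every consumer has at least one prey at level 3 or below, so none exceeds level 4.

4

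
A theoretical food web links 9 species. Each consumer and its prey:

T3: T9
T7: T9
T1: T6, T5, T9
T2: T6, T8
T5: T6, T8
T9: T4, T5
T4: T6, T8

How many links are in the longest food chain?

3 links

One longest chain: T6 → T4 → T9 → T3.
It has 4 species and 3 links.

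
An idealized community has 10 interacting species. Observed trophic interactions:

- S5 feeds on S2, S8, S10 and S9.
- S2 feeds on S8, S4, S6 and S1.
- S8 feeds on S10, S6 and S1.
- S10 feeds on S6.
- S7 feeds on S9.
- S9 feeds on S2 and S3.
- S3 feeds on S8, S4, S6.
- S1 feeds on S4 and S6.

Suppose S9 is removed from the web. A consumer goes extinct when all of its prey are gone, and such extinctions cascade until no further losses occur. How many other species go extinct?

Remove S9.
Round 1: S7 (all prey gone) → extinct.
No further losses. Total secondary extinctions: 1.

1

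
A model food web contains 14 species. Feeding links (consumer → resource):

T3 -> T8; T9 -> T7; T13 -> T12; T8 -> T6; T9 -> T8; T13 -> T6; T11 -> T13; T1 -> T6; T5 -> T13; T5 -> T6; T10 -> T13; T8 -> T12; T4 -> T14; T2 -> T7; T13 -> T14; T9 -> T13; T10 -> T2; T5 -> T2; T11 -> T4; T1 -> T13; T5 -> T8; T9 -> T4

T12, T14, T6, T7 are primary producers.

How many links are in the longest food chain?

2 links

One longest chain: T12 → T13 → T5.
It has 3 species and 2 links.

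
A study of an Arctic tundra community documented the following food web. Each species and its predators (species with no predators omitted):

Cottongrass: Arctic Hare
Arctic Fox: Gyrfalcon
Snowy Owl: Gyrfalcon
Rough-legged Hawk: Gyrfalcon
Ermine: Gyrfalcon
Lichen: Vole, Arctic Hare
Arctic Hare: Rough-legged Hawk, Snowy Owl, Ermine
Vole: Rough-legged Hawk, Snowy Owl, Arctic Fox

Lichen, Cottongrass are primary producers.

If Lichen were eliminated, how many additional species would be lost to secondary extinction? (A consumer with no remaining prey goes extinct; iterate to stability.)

Remove Lichen.
Round 1: Vole (all prey gone) → extinct.
Round 2: Arctic Fox (all prey gone) → extinct.
No further losses. Total secondary extinctions: 2.

2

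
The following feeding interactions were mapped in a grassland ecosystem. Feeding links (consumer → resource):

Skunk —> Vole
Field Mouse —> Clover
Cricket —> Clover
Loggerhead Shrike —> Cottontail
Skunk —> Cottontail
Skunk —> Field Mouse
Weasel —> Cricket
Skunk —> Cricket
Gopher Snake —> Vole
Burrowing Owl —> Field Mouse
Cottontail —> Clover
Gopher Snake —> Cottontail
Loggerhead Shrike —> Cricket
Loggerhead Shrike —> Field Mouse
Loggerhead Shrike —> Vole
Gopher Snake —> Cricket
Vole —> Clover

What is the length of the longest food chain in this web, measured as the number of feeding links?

2 links

One longest chain: Clover → Cottontail → Loggerhead Shrike.
It has 3 species and 2 links.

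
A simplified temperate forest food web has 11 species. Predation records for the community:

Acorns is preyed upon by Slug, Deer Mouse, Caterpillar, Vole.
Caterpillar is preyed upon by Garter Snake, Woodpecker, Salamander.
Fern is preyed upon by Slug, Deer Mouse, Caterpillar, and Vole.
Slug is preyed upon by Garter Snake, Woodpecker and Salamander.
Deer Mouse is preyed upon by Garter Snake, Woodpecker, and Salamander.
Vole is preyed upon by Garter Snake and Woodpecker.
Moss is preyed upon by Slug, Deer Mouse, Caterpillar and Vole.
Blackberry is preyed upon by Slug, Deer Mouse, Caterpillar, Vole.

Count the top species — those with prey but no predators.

3

Top species (has prey, but nothing eats it): Garter Snake, Salamander, Woodpecker.
Count: 3.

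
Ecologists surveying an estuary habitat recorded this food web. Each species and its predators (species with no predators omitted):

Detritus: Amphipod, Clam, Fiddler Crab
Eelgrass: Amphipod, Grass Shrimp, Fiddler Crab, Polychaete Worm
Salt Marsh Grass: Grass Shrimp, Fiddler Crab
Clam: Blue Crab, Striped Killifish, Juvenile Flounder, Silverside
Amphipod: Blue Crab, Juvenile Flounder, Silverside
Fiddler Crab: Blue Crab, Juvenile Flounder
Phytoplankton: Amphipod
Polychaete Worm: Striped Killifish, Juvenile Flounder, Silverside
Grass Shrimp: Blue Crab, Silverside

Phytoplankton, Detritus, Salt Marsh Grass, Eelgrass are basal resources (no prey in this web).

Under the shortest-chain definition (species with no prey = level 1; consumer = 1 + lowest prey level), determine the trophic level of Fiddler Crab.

Trophic level 2

Detritus has no prey (basal) → level 1.
Fiddler Crab eats Detritus → level 2.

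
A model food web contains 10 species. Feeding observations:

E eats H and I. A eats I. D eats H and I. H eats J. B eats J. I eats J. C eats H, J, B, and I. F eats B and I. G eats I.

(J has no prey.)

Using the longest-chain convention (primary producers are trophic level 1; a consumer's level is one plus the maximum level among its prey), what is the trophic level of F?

J is a producer → level 1.
I eats J → level 2.
F eats I (level 2); other prey at levels: B 2 → level 3.

Trophic level 3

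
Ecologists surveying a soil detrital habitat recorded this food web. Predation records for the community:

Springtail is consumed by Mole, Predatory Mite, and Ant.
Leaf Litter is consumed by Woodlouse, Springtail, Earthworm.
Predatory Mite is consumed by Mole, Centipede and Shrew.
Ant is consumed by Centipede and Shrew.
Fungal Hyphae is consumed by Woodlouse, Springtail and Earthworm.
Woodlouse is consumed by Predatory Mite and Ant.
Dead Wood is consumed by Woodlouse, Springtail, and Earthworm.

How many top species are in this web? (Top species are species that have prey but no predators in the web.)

Top species (has prey, but nothing eats it): Earthworm, Mole, Shrew, Centipede.
Count: 4.

4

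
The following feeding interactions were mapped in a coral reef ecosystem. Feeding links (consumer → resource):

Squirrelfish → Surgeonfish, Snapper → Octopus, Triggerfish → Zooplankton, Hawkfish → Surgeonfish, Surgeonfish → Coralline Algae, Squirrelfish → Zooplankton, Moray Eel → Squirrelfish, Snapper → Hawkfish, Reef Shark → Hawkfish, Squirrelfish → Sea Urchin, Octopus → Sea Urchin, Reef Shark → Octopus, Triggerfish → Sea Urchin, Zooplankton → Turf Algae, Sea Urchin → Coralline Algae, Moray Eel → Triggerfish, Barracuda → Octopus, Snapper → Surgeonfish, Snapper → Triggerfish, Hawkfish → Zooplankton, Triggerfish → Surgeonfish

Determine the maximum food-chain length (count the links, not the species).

3 links

One longest chain: Coralline Algae → Sea Urchin → Octopus → Snapper.
It has 4 species and 3 links.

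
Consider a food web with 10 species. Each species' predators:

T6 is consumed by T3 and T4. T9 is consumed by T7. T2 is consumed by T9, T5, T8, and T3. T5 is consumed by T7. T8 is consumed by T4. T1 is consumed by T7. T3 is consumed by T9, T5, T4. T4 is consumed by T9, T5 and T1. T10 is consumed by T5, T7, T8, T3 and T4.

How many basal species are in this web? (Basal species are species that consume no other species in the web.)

Basal species (no prey listed): T10, T2, T6.
Count: 3.

3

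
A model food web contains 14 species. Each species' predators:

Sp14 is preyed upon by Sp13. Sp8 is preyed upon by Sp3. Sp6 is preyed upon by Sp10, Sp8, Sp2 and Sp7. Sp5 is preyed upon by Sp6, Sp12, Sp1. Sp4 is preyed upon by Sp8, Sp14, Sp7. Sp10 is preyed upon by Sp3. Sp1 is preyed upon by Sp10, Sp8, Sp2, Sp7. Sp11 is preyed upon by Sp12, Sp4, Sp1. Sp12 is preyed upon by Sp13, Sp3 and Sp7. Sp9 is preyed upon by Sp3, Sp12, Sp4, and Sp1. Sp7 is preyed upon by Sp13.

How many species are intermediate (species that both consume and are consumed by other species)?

Intermediate species (has both prey and predators): Sp1, Sp12, Sp4, Sp6, Sp10, Sp8, Sp7, Sp14.
Count: 8.

8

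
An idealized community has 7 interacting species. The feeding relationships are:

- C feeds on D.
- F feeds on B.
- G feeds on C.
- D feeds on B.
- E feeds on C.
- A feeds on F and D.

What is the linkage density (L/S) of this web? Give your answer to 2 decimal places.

L/S = 1.00

There are L = 7 links among S = 7 species.
L/S = 7/7 = 1.0000 ≈ 1.00.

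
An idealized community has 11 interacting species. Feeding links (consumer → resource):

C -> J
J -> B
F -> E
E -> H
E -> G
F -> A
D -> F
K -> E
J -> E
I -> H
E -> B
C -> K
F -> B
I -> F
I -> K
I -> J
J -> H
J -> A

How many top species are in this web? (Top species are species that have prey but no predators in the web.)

Top species (has prey, but nothing eats it): D, C, I.
Count: 3.

3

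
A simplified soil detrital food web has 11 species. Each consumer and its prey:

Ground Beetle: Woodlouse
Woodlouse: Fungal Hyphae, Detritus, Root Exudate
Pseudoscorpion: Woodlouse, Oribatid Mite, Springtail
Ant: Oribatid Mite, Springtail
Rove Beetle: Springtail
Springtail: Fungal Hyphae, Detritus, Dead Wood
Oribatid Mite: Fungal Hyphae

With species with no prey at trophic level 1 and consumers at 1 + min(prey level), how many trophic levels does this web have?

3

Basal resources (level 1): Fungal Hyphae, Detritus, Root Exudate, Dead Wood.
Following each consumer down to its lowest-level prey: Fungal Hyphae → Springtail → Rove Beetle (levels 1 through 3).
All prey of Rove Beetle (Springtail 2) are at level 2 or above, so Rove Beetle is at level 1 + 2 = 3.
Every consumer has at least one prey at level 2 or below, so none exceeds level 3.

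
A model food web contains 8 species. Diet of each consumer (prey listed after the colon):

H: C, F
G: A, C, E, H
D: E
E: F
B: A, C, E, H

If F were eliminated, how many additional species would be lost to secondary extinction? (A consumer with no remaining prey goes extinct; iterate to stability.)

2

Remove F.
Round 1: E (all prey gone) → extinct.
Round 2: D (all prey gone) → extinct.
No further losses. Total secondary extinctions: 2.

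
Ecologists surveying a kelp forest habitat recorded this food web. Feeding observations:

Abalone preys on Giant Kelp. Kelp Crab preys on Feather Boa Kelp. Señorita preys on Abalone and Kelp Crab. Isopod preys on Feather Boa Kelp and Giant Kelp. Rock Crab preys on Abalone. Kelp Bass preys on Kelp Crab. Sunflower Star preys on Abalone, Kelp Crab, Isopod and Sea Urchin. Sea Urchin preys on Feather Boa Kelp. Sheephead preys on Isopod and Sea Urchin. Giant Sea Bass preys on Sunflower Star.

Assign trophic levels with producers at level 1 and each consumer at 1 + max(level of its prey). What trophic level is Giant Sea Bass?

Trophic level 4

Feather Boa Kelp is a producer → level 1.
Kelp Crab eats Feather Boa Kelp → level 2.
Sunflower Star eats Kelp Crab (level 2); other prey at levels: Isopod 2, Abalone 2, Sea Urchin 2 → level 3.
Giant Sea Bass eats Sunflower Star → level 4.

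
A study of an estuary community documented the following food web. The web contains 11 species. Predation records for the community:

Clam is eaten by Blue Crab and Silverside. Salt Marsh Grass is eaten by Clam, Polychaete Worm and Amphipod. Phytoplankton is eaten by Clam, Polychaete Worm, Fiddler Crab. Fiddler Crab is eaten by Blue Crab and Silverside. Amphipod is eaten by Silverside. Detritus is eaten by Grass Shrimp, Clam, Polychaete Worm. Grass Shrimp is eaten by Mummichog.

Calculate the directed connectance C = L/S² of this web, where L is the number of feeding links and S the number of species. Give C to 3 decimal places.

The web has S = 11 species and L = 15 feeding links.
C = L / S² = 15 / 121 = 0.1240 ≈ 0.124.

C = 0.124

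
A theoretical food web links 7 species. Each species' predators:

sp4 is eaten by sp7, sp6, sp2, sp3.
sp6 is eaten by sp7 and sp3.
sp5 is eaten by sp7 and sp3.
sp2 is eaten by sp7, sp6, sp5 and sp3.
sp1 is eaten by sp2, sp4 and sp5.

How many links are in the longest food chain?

4 links

One longest chain: sp1 → sp4 → sp2 → sp5 → sp3.
It has 5 species and 4 links.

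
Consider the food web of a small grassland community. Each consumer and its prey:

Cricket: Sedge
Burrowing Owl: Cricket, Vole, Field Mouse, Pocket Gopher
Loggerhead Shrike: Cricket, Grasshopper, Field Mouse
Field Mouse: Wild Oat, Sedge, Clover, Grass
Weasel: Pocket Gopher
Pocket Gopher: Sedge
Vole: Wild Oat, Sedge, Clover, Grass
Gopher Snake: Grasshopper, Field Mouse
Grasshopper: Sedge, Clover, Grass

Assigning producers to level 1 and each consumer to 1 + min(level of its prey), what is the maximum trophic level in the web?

Producers (level 1): Wild Oat, Sedge, Clover, Grass.
Following each consumer down to its lowest-level prey: Sedge → Pocket Gopher → Weasel (levels 1 through 3).
All prey of Weasel (Pocket Gopher 2) are at level 2 or above, so Weasel is at level 1 + 2 = 3.
Every consumer has at least one prey at level 2 or below, so none exceeds level 3.

3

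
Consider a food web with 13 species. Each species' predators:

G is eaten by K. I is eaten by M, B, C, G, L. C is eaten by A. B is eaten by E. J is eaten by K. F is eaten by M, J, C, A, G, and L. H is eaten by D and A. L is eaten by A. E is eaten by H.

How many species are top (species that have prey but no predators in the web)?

Top species (has prey, but nothing eats it): M, K, A, D.
Count: 4.

4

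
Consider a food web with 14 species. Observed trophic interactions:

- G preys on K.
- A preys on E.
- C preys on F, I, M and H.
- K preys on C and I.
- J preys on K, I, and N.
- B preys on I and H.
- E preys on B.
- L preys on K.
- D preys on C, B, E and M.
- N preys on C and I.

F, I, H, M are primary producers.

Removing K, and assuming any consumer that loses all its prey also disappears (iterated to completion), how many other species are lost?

Remove K.
Round 1: G (all prey gone), L (all prey gone) → extinct.
No further losses. Total secondary extinctions: 2.

2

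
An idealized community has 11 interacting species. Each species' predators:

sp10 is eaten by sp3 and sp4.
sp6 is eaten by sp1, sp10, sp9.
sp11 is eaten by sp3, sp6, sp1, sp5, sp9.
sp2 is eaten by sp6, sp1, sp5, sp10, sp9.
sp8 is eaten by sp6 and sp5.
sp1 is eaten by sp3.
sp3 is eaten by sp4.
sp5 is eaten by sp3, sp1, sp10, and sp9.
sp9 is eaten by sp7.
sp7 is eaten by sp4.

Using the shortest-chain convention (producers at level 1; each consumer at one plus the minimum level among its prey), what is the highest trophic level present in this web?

3

Producers (level 1): sp11, sp8, sp2.
Following each consumer down to its lowest-level prey: sp11 → sp9 → sp7 (levels 1 through 3).
All prey of sp7 (sp9 2) are at level 2 or above, so sp7 is at level 1 + 2 = 3.
Every consumer has at least one prey at level 2 or below, so none exceeds level 3.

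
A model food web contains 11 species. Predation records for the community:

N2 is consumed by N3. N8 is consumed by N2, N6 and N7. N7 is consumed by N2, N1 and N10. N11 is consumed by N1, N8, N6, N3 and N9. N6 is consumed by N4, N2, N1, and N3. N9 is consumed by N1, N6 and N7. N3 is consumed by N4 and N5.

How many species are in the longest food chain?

One longest chain: N11 → N8 → N7 → N2 → N3 → N5.
It has 6 species and 5 links.

6 species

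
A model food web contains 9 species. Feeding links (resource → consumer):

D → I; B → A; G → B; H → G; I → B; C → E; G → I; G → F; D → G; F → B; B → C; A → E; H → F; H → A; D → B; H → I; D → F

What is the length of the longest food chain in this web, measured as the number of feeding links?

5 links

One longest chain: D → G → I → B → A → E.
It has 6 species and 5 links.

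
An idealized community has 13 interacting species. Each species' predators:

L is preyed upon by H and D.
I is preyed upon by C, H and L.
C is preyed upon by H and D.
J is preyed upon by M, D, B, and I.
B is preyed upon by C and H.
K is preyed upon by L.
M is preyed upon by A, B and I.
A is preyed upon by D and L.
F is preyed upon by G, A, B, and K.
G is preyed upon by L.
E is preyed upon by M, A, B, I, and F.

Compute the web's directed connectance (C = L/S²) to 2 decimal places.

The web has S = 13 species and L = 29 feeding links.
C = L / S² = 29 / 169 = 0.1716 ≈ 0.17.

C = 0.17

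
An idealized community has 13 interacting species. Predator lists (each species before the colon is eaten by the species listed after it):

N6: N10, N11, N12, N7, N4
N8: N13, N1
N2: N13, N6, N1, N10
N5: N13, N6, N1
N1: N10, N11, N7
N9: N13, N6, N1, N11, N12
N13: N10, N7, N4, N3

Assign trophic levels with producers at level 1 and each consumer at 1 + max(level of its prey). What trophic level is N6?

N9 is a producer → level 1.
N6 eats N9 (level 1); other prey at levels: N2 1, N5 1 → level 2.

Trophic level 2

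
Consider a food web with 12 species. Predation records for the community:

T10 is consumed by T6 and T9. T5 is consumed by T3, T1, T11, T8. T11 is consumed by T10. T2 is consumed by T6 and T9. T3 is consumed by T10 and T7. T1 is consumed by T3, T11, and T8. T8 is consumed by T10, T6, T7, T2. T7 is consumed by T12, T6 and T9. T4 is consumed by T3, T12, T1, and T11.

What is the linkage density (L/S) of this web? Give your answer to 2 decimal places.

There are L = 25 links among S = 12 species.
L/S = 25/12 = 2.0833 ≈ 2.08.

L/S = 2.08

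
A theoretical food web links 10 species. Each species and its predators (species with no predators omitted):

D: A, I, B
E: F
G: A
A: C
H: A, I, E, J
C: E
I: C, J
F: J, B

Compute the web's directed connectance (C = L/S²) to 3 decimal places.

The web has S = 10 species and L = 15 feeding links.
C = L / S² = 15 / 100 = 0.1500 ≈ 0.150.

C = 0.150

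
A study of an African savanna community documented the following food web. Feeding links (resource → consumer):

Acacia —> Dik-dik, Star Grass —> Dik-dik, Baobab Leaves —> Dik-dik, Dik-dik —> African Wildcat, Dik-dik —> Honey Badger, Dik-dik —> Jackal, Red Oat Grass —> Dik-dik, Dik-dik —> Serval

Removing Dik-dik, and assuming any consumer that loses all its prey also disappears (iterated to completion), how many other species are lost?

Remove Dik-dik.
Round 1: Jackal (all prey gone), Honey Badger (all prey gone), African Wildcat (all prey gone), Serval (all prey gone) → extinct.
No further losses. Total secondary extinctions: 4.

4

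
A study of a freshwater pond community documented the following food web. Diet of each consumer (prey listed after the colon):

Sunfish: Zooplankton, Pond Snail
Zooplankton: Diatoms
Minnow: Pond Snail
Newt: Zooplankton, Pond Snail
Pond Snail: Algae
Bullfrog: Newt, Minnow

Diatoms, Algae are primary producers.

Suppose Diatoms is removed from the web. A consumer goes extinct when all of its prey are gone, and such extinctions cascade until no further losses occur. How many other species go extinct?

1

Remove Diatoms.
Round 1: Zooplankton (all prey gone) → extinct.
No further losses. Total secondary extinctions: 1.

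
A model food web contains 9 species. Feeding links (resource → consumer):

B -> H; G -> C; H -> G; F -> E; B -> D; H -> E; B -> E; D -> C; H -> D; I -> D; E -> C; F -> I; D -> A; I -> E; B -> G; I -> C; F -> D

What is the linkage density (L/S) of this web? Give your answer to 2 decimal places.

L/S = 1.89

There are L = 17 links among S = 9 species.
L/S = 17/9 = 1.8889 ≈ 1.89.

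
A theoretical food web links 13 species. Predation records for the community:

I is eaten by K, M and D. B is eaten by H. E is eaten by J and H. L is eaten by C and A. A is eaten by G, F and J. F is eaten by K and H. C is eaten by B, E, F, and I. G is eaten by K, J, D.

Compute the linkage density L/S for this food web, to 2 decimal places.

There are L = 20 links among S = 13 species.
L/S = 20/13 = 1.5385 ≈ 1.54.

L/S = 1.54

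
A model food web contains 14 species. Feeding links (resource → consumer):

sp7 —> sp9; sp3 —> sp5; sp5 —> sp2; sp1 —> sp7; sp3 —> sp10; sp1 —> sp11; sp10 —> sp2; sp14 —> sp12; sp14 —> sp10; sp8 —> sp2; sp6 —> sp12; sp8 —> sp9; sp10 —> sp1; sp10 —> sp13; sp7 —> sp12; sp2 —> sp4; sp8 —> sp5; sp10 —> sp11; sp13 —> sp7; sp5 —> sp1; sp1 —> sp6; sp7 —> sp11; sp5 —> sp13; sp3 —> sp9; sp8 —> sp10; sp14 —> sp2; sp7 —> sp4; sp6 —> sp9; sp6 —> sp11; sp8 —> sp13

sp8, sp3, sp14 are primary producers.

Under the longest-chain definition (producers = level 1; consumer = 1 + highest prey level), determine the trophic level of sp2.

Trophic level 3

sp8 is a producer → level 1.
sp10 eats sp8 (level 1); other prey at levels: sp3 1, sp14 1 → level 2.
sp2 eats sp10 (level 2); other prey at levels: sp8 1, sp14 1, sp5 2 → level 3.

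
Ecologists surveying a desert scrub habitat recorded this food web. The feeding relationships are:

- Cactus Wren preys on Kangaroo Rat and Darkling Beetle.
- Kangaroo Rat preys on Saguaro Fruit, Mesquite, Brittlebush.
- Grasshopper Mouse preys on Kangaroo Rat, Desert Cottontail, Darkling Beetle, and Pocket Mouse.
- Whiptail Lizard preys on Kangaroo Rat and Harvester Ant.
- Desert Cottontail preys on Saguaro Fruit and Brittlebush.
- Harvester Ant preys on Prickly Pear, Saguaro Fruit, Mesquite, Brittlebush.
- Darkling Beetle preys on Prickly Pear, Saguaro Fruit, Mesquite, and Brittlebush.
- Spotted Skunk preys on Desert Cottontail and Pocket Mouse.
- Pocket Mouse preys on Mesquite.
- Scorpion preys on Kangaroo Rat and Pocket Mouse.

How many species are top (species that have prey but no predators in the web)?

5

Top species (has prey, but nothing eats it): Whiptail Lizard, Grasshopper Mouse, Cactus Wren, Spotted Skunk, Scorpion.
Count: 5.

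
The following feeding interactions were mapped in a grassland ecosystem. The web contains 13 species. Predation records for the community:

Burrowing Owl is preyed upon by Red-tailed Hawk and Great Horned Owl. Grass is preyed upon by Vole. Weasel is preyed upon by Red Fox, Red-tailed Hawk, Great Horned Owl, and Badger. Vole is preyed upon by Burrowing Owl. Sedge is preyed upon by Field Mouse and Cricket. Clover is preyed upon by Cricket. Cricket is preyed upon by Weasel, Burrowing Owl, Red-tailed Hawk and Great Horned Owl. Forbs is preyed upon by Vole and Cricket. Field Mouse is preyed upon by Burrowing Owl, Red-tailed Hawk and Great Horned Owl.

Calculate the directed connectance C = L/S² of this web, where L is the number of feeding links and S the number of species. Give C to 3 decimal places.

C = 0.118

The web has S = 13 species and L = 20 feeding links.
C = L / S² = 20 / 169 = 0.1183 ≈ 0.118.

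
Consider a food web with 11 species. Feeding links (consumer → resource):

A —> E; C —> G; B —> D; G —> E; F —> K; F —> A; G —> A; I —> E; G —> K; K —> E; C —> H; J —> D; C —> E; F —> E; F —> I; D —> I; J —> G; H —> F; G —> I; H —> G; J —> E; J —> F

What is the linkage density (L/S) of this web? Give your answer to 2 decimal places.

L/S = 2.00

There are L = 22 links among S = 11 species.
L/S = 22/11 = 2.0000 ≈ 2.00.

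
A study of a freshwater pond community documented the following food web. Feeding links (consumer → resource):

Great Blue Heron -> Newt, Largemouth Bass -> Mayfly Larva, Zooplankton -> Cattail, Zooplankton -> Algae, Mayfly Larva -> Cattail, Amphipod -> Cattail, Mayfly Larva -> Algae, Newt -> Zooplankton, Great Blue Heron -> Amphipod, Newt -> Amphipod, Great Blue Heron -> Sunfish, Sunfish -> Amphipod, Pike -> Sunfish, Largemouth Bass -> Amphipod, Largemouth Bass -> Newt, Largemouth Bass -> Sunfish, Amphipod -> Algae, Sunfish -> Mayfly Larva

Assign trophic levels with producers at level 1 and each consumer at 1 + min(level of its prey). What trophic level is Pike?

Trophic level 4

Cattail is a producer → level 1.
Amphipod eats Cattail → level 2.
Sunfish eats Amphipod → level 3.
Pike eats Sunfish → level 4.
No prey of Pike is below level 3, so 4 is the minimum.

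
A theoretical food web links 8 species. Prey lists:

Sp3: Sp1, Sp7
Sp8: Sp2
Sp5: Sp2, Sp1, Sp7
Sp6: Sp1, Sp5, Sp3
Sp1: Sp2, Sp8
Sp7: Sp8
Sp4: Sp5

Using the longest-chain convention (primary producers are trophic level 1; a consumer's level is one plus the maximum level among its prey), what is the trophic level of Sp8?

Sp2 is a producer → level 1.
Sp8 eats Sp2 → level 2.

Trophic level 2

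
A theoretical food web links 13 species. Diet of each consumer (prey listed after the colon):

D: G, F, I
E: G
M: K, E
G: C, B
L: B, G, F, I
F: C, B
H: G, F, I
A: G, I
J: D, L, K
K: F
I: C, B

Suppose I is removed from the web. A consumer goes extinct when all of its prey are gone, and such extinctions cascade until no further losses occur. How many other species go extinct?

Remove I.
Every predator of it retains at least one other prey: D still has G, F; L still has B, G, F; A still has G; H still has G, F.
No consumer loses all prey, so no secondary extinctions occur.

0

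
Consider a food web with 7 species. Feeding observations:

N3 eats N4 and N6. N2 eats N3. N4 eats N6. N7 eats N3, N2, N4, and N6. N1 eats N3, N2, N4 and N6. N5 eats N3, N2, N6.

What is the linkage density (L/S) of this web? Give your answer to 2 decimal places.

There are L = 15 links among S = 7 species.
L/S = 15/7 = 2.1429 ≈ 2.14.

L/S = 2.14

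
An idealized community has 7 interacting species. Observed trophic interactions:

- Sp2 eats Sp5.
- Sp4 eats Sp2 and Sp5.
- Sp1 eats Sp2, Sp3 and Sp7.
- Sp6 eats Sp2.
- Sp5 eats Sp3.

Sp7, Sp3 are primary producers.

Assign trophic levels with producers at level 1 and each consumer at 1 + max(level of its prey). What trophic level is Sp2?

Sp3 is a producer → level 1.
Sp5 eats Sp3 → level 2.
Sp2 eats Sp5 → level 3.

Trophic level 3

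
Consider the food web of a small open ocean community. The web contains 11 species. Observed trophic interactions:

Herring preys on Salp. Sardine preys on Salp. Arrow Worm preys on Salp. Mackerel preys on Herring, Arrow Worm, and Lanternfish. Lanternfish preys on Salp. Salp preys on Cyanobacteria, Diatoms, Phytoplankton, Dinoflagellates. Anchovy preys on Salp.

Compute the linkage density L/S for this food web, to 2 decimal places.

L/S = 1.09

There are L = 12 links among S = 11 species.
L/S = 12/11 = 1.0909 ≈ 1.09.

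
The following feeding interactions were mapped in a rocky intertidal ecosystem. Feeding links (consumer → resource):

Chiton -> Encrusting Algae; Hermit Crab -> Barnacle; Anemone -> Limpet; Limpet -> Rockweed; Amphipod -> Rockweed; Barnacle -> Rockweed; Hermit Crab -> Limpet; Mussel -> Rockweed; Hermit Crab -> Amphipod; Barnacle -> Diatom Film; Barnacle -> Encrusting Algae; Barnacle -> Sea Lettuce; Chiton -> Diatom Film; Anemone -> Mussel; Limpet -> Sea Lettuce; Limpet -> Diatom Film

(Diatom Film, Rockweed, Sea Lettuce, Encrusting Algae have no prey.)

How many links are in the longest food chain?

2 links

One longest chain: Diatom Film → Barnacle → Hermit Crab.
It has 3 species and 2 links.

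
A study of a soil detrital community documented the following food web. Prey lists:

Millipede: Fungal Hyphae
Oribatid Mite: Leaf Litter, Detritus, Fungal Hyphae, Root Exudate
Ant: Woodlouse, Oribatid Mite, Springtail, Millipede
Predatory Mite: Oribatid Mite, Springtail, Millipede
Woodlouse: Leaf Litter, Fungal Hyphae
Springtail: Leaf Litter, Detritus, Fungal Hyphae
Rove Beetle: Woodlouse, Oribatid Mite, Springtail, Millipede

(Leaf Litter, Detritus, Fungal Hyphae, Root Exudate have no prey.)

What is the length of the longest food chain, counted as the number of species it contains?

3 species

One longest chain: Leaf Litter → Woodlouse → Rove Beetle.
It has 3 species and 2 links.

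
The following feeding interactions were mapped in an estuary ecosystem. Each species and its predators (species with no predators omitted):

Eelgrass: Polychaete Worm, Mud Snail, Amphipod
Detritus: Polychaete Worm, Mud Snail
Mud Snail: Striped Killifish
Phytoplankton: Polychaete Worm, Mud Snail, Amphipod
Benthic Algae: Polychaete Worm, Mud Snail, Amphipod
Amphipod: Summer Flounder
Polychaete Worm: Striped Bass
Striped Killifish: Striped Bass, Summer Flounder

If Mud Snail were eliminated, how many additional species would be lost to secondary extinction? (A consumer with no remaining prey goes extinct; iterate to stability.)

1

Remove Mud Snail.
Round 1: Striped Killifish (all prey gone) → extinct.
No further losses. Total secondary extinctions: 1.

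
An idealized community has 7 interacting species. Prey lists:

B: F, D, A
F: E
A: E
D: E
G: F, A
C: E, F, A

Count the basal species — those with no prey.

1

Basal species (no prey listed): E.
Count: 1.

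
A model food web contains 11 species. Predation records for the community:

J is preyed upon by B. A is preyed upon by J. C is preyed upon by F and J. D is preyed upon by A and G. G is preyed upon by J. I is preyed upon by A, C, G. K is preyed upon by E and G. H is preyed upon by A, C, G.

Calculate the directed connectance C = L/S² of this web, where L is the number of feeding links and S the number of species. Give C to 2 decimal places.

The web has S = 11 species and L = 15 feeding links.
C = L / S² = 15 / 121 = 0.1240 ≈ 0.12.

C = 0.12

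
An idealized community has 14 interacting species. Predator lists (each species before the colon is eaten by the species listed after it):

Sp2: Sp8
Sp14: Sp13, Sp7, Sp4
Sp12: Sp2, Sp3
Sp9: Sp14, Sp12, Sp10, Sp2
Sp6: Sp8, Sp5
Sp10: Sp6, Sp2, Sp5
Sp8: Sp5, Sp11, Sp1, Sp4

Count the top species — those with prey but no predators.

Top species (has prey, but nothing eats it): Sp13, Sp3, Sp7, Sp5, Sp11, Sp1, Sp4.
Count: 7.

7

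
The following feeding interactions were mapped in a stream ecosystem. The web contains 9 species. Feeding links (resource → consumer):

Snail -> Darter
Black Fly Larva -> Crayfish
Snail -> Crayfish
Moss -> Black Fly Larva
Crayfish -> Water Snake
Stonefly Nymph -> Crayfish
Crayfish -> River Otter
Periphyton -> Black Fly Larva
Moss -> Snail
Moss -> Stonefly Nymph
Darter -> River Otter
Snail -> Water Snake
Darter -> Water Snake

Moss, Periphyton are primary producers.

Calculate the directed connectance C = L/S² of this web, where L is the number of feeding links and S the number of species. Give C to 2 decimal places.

C = 0.16

The web has S = 9 species and L = 13 feeding links.
C = L / S² = 13 / 81 = 0.1605 ≈ 0.16.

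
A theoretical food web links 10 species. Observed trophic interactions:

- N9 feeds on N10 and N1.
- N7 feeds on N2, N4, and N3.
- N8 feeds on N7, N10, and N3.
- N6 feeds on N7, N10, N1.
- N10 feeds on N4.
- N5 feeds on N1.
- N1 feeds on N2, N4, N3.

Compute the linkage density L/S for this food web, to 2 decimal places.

There are L = 16 links among S = 10 species.
L/S = 16/10 = 1.6000 ≈ 1.60.

L/S = 1.60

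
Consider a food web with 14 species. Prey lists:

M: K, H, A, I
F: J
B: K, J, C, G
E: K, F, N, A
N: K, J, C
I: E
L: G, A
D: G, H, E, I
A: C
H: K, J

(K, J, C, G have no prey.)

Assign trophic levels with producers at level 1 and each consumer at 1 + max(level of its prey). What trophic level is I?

C is a producer → level 1.
A eats C → level 2.
E eats A (level 2); other prey at levels: K 1, F 2, N 2 → level 3.
I eats E → level 4.

Trophic level 4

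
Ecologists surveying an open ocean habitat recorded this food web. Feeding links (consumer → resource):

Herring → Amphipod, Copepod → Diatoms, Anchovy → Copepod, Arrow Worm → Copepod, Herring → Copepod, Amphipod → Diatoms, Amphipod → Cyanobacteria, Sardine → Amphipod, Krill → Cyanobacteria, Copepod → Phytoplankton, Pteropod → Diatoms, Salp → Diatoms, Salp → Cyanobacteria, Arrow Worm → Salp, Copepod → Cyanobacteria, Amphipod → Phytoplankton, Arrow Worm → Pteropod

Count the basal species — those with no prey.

3

Basal species (no prey listed): Phytoplankton, Diatoms, Cyanobacteria.
Count: 3.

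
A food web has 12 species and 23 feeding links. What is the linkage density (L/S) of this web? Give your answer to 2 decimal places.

There are L = 23 links among S = 12 species.
L/S = 23/12 = 1.9167 ≈ 1.92.

L/S = 1.92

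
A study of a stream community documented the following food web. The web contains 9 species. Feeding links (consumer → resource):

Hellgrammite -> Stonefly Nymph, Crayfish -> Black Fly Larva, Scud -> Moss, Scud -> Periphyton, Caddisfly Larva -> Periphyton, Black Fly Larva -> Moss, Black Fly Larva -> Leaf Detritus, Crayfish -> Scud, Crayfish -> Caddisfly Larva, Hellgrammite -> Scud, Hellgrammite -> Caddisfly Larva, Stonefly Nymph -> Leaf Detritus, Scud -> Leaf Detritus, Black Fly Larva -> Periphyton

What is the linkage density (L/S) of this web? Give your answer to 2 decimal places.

L/S = 1.56

There are L = 14 links among S = 9 species.
L/S = 14/9 = 1.5556 ≈ 1.56.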